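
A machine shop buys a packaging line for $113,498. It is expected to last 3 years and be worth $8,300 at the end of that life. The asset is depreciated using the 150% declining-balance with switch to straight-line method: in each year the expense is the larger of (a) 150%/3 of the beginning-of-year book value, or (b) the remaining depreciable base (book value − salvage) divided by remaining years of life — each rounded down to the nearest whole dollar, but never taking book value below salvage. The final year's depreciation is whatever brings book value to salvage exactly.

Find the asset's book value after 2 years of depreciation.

$28,375

Depreciable base = $113,498 − $8,300 = $105,198.
Year 1: DB = ⌊$113,498 × 150%/3⌋ = $56,749; SL = ⌊$105,198/3⌋ = $35,066 → take DB $56,749. Book value $56,749.
Year 2: DB = ⌊$56,749 × 150%/3⌋ = $28,374; SL = ⌊$48,449/2⌋ = $24,224 → take DB $28,374. Book value $28,375.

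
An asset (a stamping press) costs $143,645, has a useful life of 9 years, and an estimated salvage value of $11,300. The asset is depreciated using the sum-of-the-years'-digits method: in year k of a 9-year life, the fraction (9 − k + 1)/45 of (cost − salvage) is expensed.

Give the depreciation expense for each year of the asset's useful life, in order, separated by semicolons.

$26,469; $23,528; $20,587; $17,646; $14,705; $11,764; $8,823; $5,882; $2,941

Depreciable base = $143,645 − $11,300 = $132,345.
Sum of the years' digits = 9+8+7+6+5+4+3+2+1 = 45.
Year 1: $132,345 × 9/45 = $26,469. Book value $117,176.
Year 2: $132,345 × 8/45 = $23,528. Book value $93,648.
Year 3: $132,345 × 7/45 = $20,587. Book value $73,061.
Year 4: $132,345 × 6/45 = $17,646. Book value $55,415.
Year 5: $132,345 × 5/45 = $14,705. Book value $40,710.
Year 6: $132,345 × 4/45 = $11,764. Book value $28,946.
Year 7: $132,345 × 3/45 = $8,823. Book value $20,123.
Year 8: $132,345 × 2/45 = $5,882. Book value $14,241.
Year 9: $132,345 × 1/45 = $2,941. Book value $11,300.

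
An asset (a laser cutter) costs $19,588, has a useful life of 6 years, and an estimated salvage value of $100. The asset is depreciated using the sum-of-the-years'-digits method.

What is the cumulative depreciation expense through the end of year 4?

Depreciable base = $19,588 − $100 = $19,488.
Sum of the years' digits = 6+5+4+3+2+1 = 21.
Year 1: $19,488 × 6/21 = $5,568. Book value $14,020.
Year 2: $19,488 × 5/21 = $4,640. Book value $9,380.
Year 3: $19,488 × 4/21 = $3,712. Book value $5,668.
Year 4: $19,488 × 3/21 = $2,784. Book value $2,884.
Accumulated through year 4 = $19,588 − $2,884 = $16,704.

$16,704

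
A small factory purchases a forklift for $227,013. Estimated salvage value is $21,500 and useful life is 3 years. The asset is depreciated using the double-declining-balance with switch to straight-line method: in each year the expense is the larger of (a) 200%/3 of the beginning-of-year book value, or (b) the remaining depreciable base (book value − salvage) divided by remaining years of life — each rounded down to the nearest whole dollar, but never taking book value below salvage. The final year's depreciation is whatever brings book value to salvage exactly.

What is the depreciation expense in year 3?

$3,724

Depreciable base = $227,013 − $21,500 = $205,513.
Year 1: DB = ⌊$227,013 × 200%/3⌋ = $151,342; SL = ⌊$205,513/3⌋ = $68,504 → take DB $151,342. Book value $75,671.
Year 2: DB = ⌊$75,671 × 200%/3⌋ = $50,447; SL = ⌊$54,171/2⌋ = $27,085 → take DB $50,447. Book value $25,224.
Year 3 (final): $25,224 − $21,500 = $3,724. Book value $21,500.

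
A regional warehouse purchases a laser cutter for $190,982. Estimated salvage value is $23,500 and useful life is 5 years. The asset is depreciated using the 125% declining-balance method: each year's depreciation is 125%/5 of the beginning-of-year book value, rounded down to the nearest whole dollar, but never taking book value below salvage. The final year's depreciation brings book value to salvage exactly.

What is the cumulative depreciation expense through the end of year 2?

$83,554

Depreciable base = $190,982 − $23,500 = $167,482.
Year 1: ⌊$190,982 × 125%/5⌋ = $47,745. Book value $143,237.
Year 2: ⌊$143,237 × 125%/5⌋ = $35,809. Book value $107,428.
Accumulated through year 2 = $190,982 − $107,428 = $83,554.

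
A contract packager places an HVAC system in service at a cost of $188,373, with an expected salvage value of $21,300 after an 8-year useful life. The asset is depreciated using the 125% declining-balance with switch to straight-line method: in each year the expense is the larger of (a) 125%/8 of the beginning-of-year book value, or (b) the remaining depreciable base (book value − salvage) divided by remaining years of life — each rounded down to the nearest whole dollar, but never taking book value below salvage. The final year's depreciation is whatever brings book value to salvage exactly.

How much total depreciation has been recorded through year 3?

Depreciable base = $188,373 − $21,300 = $167,073.
Year 1: DB = ⌊$188,373 × 125%/8⌋ = $29,433; SL = ⌊$167,073/8⌋ = $20,884 → take DB $29,433. Book value $158,940.
Year 2: DB = ⌊$158,940 × 125%/8⌋ = $24,834; SL = ⌊$137,640/7⌋ = $19,662 → take DB $24,834. Book value $134,106.
Year 3: DB = ⌊$134,106 × 125%/8⌋ = $20,954; SL = ⌊$112,806/6⌋ = $18,801 → take DB $20,954. Book value $113,152.
Accumulated through year 3 = $188,373 − $113,152 = $75,221.

$75,221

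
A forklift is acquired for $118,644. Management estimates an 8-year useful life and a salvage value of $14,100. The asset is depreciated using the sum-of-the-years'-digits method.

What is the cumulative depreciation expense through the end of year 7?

$101,640

Depreciable base = $118,644 − $14,100 = $104,544.
Sum of the years' digits = 8+7+6+5+4+3+2+1 = 36.
Year 1: $104,544 × 8/36 = $23,232. Book value $95,412.
Year 2: $104,544 × 7/36 = $20,328. Book value $75,084.
Year 3: $104,544 × 6/36 = $17,424. Book value $57,660.
Year 4: $104,544 × 5/36 = $14,520. Book value $43,140.
Year 5: $104,544 × 4/36 = $11,616. Book value $31,524.
Year 6: $104,544 × 3/36 = $8,712. Book value $22,812.
Year 7: $104,544 × 2/36 = $5,808. Book value $17,004.
Accumulated through year 7 = $118,644 − $17,004 = $101,640.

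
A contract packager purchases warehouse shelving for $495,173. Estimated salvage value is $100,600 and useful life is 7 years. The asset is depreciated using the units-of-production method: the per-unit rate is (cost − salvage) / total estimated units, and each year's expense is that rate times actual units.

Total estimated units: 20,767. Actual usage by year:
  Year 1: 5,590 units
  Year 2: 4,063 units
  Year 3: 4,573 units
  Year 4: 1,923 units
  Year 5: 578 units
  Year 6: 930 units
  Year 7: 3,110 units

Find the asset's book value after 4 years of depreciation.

Depreciable base = $495,173 − $100,600 = $394,573.
Rate = $394,573 / 20,767 units = $19 per unit.
Year 1: 5,590 × $19 = $106,210. Book value $388,963.
Year 2: 4,063 × $19 = $77,197. Book value $311,766.
Year 3: 4,573 × $19 = $86,887. Book value $224,879.
Year 4: 1,923 × $19 = $36,537. Book value $188,342.

$188,342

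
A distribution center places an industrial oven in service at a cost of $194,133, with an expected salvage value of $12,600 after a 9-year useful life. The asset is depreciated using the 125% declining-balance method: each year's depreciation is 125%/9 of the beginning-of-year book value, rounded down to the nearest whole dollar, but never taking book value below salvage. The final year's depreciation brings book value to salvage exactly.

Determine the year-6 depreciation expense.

Depreciable base = $194,133 − $12,600 = $181,533.
Year 1: ⌊$194,133 × 125%/9⌋ = $26,962. Book value $167,171.
Year 2: ⌊$167,171 × 125%/9⌋ = $23,218. Book value $143,953.
Year 3: ⌊$143,953 × 125%/9⌋ = $19,993. Book value $123,960.
Year 4: ⌊$123,960 × 125%/9⌋ = $17,216. Book value $106,744.
Year 5: ⌊$106,744 × 125%/9⌋ = $14,825. Book value $91,919.
Year 6: ⌊$91,919 × 125%/9⌋ = $12,766. Book value $79,153.

$12,766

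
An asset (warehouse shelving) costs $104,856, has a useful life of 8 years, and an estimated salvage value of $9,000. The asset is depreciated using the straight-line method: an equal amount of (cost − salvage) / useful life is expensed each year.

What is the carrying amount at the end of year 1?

Depreciable base = $104,856 − $9,000 = $95,856.
Annual expense = $95,856 / 8 = $11,982.
End of year 1: book value $92,874.

$92,874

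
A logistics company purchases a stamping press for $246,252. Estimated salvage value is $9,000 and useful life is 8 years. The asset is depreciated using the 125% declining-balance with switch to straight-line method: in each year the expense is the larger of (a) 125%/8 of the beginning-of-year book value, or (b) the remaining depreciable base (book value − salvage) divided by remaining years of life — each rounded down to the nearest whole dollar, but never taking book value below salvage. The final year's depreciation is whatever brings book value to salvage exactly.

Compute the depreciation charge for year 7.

Depreciable base = $246,252 − $9,000 = $237,252.
Year 1: DB = ⌊$246,252 × 125%/8⌋ = $38,476; SL = ⌊$237,252/8⌋ = $29,656 → take DB $38,476. Book value $207,776.
Year 2: DB = ⌊$207,776 × 125%/8⌋ = $32,465; SL = ⌊$198,776/7⌋ = $28,396 → take DB $32,465. Book value $175,311.
Year 3: DB = ⌊$175,311 × 125%/8⌋ = $27,392; SL = ⌊$166,311/6⌋ = $27,718 → take SL $27,718. Book value $147,593.
Year 4: DB = ⌊$147,593 × 125%/8⌋ = $23,061; SL = ⌊$138,593/5⌋ = $27,718 → take SL $27,718. Book value $119,875.
Year 5: DB = ⌊$119,875 × 125%/8⌋ = $18,730; SL = ⌊$110,875/4⌋ = $27,718 → take SL $27,718. Book value $92,157.
Year 6: DB = ⌊$92,157 × 125%/8⌋ = $14,399; SL = ⌊$83,157/3⌋ = $27,719 → take SL $27,719. Book value $64,438.
Year 7: DB = ⌊$64,438 × 125%/8⌋ = $10,068; SL = ⌊$55,438/2⌋ = $27,719 → take SL $27,719. Book value $36,719.

$27,719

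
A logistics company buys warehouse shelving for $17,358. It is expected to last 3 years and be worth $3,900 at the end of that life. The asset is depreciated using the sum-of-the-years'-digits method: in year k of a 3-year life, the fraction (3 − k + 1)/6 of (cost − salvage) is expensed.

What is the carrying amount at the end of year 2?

$6,143

Depreciable base = $17,358 − $3,900 = $13,458.
Sum of the years' digits = 3+2+1 = 6.
Year 1: $13,458 × 3/6 = $6,729. Book value $10,629.
Year 2: $13,458 × 2/6 = $4,486. Book value $6,143.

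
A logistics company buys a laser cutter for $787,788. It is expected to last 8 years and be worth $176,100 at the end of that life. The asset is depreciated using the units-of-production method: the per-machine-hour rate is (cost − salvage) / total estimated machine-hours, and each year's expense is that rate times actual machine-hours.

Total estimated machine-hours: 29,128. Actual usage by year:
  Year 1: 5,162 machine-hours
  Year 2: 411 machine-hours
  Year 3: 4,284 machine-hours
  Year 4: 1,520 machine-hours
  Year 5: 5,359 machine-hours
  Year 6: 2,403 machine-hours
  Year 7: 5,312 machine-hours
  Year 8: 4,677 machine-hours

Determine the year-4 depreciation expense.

Depreciable base = $787,788 − $176,100 = $611,688.
Rate = $611,688 / 29,128 machine-hours = $21 per machine-hour.
Year 1: 5,162 × $21 = $108,402. Book value $679,386.
Year 2: 411 × $21 = $8,631. Book value $670,755.
Year 3: 4,284 × $21 = $89,964. Book value $580,791.
Year 4: 1,520 × $21 = $31,920. Book value $548,871.

$31,920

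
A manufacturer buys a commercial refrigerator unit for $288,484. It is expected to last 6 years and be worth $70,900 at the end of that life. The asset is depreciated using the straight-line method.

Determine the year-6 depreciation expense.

Depreciable base = $288,484 − $70,900 = $217,584.
Annual expense = $217,584 / 6 = $36,264.

$36,264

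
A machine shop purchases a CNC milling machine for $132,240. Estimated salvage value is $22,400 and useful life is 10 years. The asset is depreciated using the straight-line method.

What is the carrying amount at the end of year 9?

$33,384

Depreciable base = $132,240 − $22,400 = $109,840.
Annual expense = $109,840 / 10 = $10,984.
End of year 1: book value $121,256.
End of year 2: book value $110,272.
End of year 3: book value $99,288.
End of year 4: book value $88,304.
End of year 5: book value $77,320.
End of year 6: book value $66,336.
End of year 7: book value $55,352.
End of year 8: book value $44,368.
End of year 9: book value $33,384.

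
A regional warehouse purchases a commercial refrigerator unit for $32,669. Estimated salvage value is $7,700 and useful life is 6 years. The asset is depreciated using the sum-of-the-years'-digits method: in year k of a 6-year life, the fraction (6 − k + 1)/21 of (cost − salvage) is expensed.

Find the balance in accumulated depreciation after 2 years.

Depreciable base = $32,669 − $7,700 = $24,969.
Sum of the years' digits = 6+5+4+3+2+1 = 21.
Year 1: $24,969 × 6/21 = $7,134. Book value $25,535.
Year 2: $24,969 × 5/21 = $5,945. Book value $19,590.
Accumulated through year 2 = $32,669 − $19,590 = $13,079.

$13,079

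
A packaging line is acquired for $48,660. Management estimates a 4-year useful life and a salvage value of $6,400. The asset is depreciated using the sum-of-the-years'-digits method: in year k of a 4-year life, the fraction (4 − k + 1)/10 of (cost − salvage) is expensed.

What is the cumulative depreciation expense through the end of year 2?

$29,582

Depreciable base = $48,660 − $6,400 = $42,260.
Sum of the years' digits = 4+3+2+1 = 10.
Year 1: $42,260 × 4/10 = $16,904. Book value $31,756.
Year 2: $42,260 × 3/10 = $12,678. Book value $19,078.
Accumulated through year 2 = $48,660 − $19,078 = $29,582.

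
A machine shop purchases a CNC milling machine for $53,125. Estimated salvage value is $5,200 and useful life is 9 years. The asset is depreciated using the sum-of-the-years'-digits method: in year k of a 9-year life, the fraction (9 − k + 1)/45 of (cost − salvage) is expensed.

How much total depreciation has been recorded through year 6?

Depreciable base = $53,125 − $5,200 = $47,925.
Sum of the years' digits = 9+8+7+6+5+4+3+2+1 = 45.
Year 1: $47,925 × 9/45 = $9,585. Book value $43,540.
Year 2: $47,925 × 8/45 = $8,520. Book value $35,020.
Year 3: $47,925 × 7/45 = $7,455. Book value $27,565.
Year 4: $47,925 × 6/45 = $6,390. Book value $21,175.
Year 5: $47,925 × 5/45 = $5,325. Book value $15,850.
Year 6: $47,925 × 4/45 = $4,260. Book value $11,590.
Accumulated through year 6 = $53,125 − $11,590 = $41,535.

$41,535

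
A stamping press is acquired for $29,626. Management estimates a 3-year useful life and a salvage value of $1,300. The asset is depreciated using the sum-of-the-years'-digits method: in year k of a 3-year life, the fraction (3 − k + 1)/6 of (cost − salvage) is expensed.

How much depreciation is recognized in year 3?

Depreciable base = $29,626 − $1,300 = $28,326.
Sum of the years' digits = 3+2+1 = 6.
Year 1: $28,326 × 3/6 = $14,163. Book value $15,463.
Year 2: $28,326 × 2/6 = $9,442. Book value $6,021.
Year 3: $28,326 × 1/6 = $4,721. Book value $1,300.

$4,721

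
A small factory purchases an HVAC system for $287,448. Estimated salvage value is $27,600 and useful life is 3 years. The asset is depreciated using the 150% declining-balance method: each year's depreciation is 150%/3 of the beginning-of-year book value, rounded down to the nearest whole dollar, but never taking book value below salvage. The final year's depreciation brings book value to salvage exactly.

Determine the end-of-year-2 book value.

$71,862

Depreciable base = $287,448 − $27,600 = $259,848.
Year 1: ⌊$287,448 × 150%/3⌋ = $143,724. Book value $143,724.
Year 2: ⌊$143,724 × 150%/3⌋ = $71,862. Book value $71,862.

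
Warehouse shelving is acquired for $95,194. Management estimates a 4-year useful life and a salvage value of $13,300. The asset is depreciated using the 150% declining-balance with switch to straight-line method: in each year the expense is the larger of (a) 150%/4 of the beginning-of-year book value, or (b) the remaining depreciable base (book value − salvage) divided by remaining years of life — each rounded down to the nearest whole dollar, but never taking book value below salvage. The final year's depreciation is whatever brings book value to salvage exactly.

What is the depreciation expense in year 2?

Depreciable base = $95,194 − $13,300 = $81,894.
Year 1: DB = ⌊$95,194 × 150%/4⌋ = $35,697; SL = ⌊$81,894/4⌋ = $20,473 → take DB $35,697. Book value $59,497.
Year 2: DB = ⌊$59,497 × 150%/4⌋ = $22,311; SL = ⌊$46,197/3⌋ = $15,399 → take DB $22,311. Book value $37,186.

$22,311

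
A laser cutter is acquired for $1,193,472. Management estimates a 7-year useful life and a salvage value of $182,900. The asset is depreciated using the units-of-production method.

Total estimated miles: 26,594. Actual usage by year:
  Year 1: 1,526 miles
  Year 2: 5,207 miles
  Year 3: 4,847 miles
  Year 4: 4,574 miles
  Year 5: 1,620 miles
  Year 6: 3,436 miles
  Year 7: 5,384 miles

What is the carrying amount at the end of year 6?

$387,492

Depreciable base = $1,193,472 − $182,900 = $1,010,572.
Rate = $1,010,572 / 26,594 miles = $38 per mile.
Year 1: 1,526 × $38 = $57,988. Book value $1,135,484.
Year 2: 5,207 × $38 = $197,866. Book value $937,618.
Year 3: 4,847 × $38 = $184,186. Book value $753,432.
Year 4: 4,574 × $38 = $173,812. Book value $579,620.
Year 5: 1,620 × $38 = $61,560. Book value $518,060.
Year 6: 3,436 × $38 = $130,568. Book value $387,492.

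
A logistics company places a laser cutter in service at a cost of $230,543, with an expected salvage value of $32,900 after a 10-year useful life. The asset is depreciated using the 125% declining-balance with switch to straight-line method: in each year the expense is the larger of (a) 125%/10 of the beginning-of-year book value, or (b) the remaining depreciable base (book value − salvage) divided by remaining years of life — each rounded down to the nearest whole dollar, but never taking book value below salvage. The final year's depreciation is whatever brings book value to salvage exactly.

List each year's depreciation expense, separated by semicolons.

$28,817; $25,215; $22,063; $19,306; $17,040; $17,040; $17,040; $17,040; $17,041; $17,041

Depreciable base = $230,543 − $32,900 = $197,643.
Year 1: DB = ⌊$230,543 × 125%/10⌋ = $28,817; SL = ⌊$197,643/10⌋ = $19,764 → take DB $28,817. Book value $201,726.
Year 2: DB = ⌊$201,726 × 125%/10⌋ = $25,215; SL = ⌊$168,826/9⌋ = $18,758 → take DB $25,215. Book value $176,511.
Year 3: DB = ⌊$176,511 × 125%/10⌋ = $22,063; SL = ⌊$143,611/8⌋ = $17,951 → take DB $22,063. Book value $154,448.
Year 4: DB = ⌊$154,448 × 125%/10⌋ = $19,306; SL = ⌊$121,548/7⌋ = $17,364 → take DB $19,306. Book value $135,142.
Year 5: DB = ⌊$135,142 × 125%/10⌋ = $16,892; SL = ⌊$102,242/6⌋ = $17,040 → take SL $17,040. Book value $118,102.
Year 6: DB = ⌊$118,102 × 125%/10⌋ = $14,762; SL = ⌊$85,202/5⌋ = $17,040 → take SL $17,040. Book value $101,062.
Year 7: DB = ⌊$101,062 × 125%/10⌋ = $12,632; SL = ⌊$68,162/4⌋ = $17,040 → take SL $17,040. Book value $84,022.
Year 8: DB = ⌊$84,022 × 125%/10⌋ = $10,502; SL = ⌊$51,122/3⌋ = $17,040 → take SL $17,040. Book value $66,982.
Year 9: DB = ⌊$66,982 × 125%/10⌋ = $8,372; SL = ⌊$34,082/2⌋ = $17,041 → take SL $17,041. Book value $49,941.
Year 10 (final): $49,941 − $32,900 = $17,041. Book value $32,900.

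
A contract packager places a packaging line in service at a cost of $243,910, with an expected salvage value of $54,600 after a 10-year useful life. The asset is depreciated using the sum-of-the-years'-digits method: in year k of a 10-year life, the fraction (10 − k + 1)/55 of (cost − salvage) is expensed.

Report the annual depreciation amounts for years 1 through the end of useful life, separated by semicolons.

Depreciable base = $243,910 − $54,600 = $189,310.
Sum of the years' digits = 10+9+8+7+6+5+4+3+2+1 = 55.
Year 1: $189,310 × 10/55 = $34,420. Book value $209,490.
Year 2: $189,310 × 9/55 = $30,978. Book value $178,512.
Year 3: $189,310 × 8/55 = $27,536. Book value $150,976.
Year 4: $189,310 × 7/55 = $24,094. Book value $126,882.
Year 5: $189,310 × 6/55 = $20,652. Book value $106,230.
Year 6: $189,310 × 5/55 = $17,210. Book value $89,020.
Year 7: $189,310 × 4/55 = $13,768. Book value $75,252.
Year 8: $189,310 × 3/55 = $10,326. Book value $64,926.
Year 9: $189,310 × 2/55 = $6,884. Book value $58,042.
Year 10: $189,310 × 1/55 = $3,442. Book value $54,600.

$34,420; $30,978; $27,536; $24,094; $20,652; $17,210; $13,768; $10,326; $6,884; $3,442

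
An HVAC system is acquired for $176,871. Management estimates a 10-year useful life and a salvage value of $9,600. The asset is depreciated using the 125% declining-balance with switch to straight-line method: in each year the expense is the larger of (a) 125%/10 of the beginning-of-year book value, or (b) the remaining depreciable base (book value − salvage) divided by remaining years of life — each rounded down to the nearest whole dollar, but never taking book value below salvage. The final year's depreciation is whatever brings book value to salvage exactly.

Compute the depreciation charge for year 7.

Depreciable base = $176,871 − $9,600 = $167,271.
Year 1: DB = ⌊$176,871 × 125%/10⌋ = $22,108; SL = ⌊$167,271/10⌋ = $16,727 → take DB $22,108. Book value $154,763.
Year 2: DB = ⌊$154,763 × 125%/10⌋ = $19,345; SL = ⌊$145,163/9⌋ = $16,129 → take DB $19,345. Book value $135,418.
Year 3: DB = ⌊$135,418 × 125%/10⌋ = $16,927; SL = ⌊$125,818/8⌋ = $15,727 → take DB $16,927. Book value $118,491.
Year 4: DB = ⌊$118,491 × 125%/10⌋ = $14,811; SL = ⌊$108,891/7⌋ = $15,555 → take SL $15,555. Book value $102,936.
Year 5: DB = ⌊$102,936 × 125%/10⌋ = $12,867; SL = ⌊$93,336/6⌋ = $15,556 → take SL $15,556. Book value $87,380.
Year 6: DB = ⌊$87,380 × 125%/10⌋ = $10,922; SL = ⌊$77,780/5⌋ = $15,556 → take SL $15,556. Book value $71,824.
Year 7: DB = ⌊$71,824 × 125%/10⌋ = $8,978; SL = ⌊$62,224/4⌋ = $15,556 → take SL $15,556. Book value $56,268.

$15,556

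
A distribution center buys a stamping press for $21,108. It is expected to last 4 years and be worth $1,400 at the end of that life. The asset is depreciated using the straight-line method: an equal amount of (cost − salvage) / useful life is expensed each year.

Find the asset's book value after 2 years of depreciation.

$11,254

Depreciable base = $21,108 − $1,400 = $19,708.
Annual expense = $19,708 / 4 = $4,927.
End of year 1: book value $16,181.
End of year 2: book value $11,254.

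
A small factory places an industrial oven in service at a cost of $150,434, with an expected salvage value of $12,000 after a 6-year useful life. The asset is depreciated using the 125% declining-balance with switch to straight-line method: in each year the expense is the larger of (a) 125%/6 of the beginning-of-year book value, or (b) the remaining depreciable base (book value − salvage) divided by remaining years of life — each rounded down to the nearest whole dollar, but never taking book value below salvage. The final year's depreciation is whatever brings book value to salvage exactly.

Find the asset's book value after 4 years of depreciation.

Depreciable base = $150,434 − $12,000 = $138,434.
Year 1: DB = ⌊$150,434 × 125%/6⌋ = $31,340; SL = ⌊$138,434/6⌋ = $23,072 → take DB $31,340. Book value $119,094.
Year 2: DB = ⌊$119,094 × 125%/6⌋ = $24,811; SL = ⌊$107,094/5⌋ = $21,418 → take DB $24,811. Book value $94,283.
Year 3: DB = ⌊$94,283 × 125%/6⌋ = $19,642; SL = ⌊$82,283/4⌋ = $20,570 → take SL $20,570. Book value $73,713.
Year 4: DB = ⌊$73,713 × 125%/6⌋ = $15,356; SL = ⌊$61,713/3⌋ = $20,571 → take SL $20,571. Book value $53,142.

$53,142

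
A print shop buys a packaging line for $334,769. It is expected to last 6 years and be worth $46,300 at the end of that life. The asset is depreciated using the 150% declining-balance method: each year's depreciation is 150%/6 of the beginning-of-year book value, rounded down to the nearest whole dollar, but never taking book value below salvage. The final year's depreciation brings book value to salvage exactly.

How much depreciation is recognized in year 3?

$47,077

Depreciable base = $334,769 − $46,300 = $288,469.
Year 1: ⌊$334,769 × 150%/6⌋ = $83,692. Book value $251,077.
Year 2: ⌊$251,077 × 150%/6⌋ = $62,769. Book value $188,308.
Year 3: ⌊$188,308 × 150%/6⌋ = $47,077. Book value $141,231.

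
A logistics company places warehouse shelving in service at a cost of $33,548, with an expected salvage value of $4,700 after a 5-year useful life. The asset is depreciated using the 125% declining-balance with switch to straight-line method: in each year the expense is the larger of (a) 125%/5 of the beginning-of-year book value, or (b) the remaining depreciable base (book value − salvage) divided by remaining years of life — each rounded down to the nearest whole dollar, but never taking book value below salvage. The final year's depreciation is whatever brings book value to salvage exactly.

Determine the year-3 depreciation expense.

$4,723

Depreciable base = $33,548 − $4,700 = $28,848.
Year 1: DB = ⌊$33,548 × 125%/5⌋ = $8,387; SL = ⌊$28,848/5⌋ = $5,769 → take DB $8,387. Book value $25,161.
Year 2: DB = ⌊$25,161 × 125%/5⌋ = $6,290; SL = ⌊$20,461/4⌋ = $5,115 → take DB $6,290. Book value $18,871.
Year 3: DB = ⌊$18,871 × 125%/5⌋ = $4,717; SL = ⌊$14,171/3⌋ = $4,723 → take SL $4,723. Book value $14,148.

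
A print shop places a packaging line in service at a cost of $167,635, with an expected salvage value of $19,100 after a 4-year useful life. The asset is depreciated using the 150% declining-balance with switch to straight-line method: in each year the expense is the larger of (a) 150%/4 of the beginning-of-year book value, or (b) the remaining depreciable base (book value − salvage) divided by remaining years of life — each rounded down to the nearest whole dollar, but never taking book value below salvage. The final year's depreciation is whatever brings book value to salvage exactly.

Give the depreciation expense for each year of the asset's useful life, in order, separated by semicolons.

Depreciable base = $167,635 − $19,100 = $148,535.
Year 1: DB = ⌊$167,635 × 150%/4⌋ = $62,863; SL = ⌊$148,535/4⌋ = $37,133 → take DB $62,863. Book value $104,772.
Year 2: DB = ⌊$104,772 × 150%/4⌋ = $39,289; SL = ⌊$85,672/3⌋ = $28,557 → take DB $39,289. Book value $65,483.
Year 3: DB = ⌊$65,483 × 150%/4⌋ = $24,556; SL = ⌊$46,383/2⌋ = $23,191 → take DB $24,556. Book value $40,927.
Year 4 (final): $40,927 − $19,100 = $21,827. Book value $19,100.

$62,863; $39,289; $24,556; $21,827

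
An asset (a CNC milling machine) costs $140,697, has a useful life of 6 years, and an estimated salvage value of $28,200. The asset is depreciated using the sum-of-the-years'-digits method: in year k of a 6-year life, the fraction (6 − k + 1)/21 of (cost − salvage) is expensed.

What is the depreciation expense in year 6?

Depreciable base = $140,697 − $28,200 = $112,497.
Sum of the years' digits = 6+5+4+3+2+1 = 21.
Year 1: $112,497 × 6/21 = $32,142. Book value $108,555.
Year 2: $112,497 × 5/21 = $26,785. Book value $81,770.
Year 3: $112,497 × 4/21 = $21,428. Book value $60,342.
Year 4: $112,497 × 3/21 = $16,071. Book value $44,271.
Year 5: $112,497 × 2/21 = $10,714. Book value $33,557.
Year 6: $112,497 × 1/21 = $5,357. Book value $28,200.

$5,357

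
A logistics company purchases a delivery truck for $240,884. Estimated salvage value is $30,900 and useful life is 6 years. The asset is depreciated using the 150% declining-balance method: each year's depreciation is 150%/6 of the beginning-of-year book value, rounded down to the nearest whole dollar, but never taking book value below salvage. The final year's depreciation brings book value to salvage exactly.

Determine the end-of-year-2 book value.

Depreciable base = $240,884 − $30,900 = $209,984.
Year 1: ⌊$240,884 × 150%/6⌋ = $60,221. Book value $180,663.
Year 2: ⌊$180,663 × 150%/6⌋ = $45,165. Book value $135,498.

$135,498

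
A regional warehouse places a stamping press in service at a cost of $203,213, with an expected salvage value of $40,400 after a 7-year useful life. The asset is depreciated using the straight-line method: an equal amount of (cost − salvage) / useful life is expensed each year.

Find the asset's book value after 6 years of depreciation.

Depreciable base = $203,213 − $40,400 = $162,813.
Annual expense = $162,813 / 7 = $23,259.
End of year 1: book value $179,954.
End of year 2: book value $156,695.
End of year 3: book value $133,436.
End of year 4: book value $110,177.
End of year 5: book value $86,918.
End of year 6: book value $63,659.

$63,659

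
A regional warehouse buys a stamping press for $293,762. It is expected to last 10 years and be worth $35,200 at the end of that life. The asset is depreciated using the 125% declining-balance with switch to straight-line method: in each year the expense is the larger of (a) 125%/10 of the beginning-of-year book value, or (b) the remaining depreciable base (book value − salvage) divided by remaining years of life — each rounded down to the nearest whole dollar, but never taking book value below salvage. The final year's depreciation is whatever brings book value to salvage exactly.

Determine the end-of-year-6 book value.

Depreciable base = $293,762 − $35,200 = $258,562.
Year 1: DB = ⌊$293,762 × 125%/10⌋ = $36,720; SL = ⌊$258,562/10⌋ = $25,856 → take DB $36,720. Book value $257,042.
Year 2: DB = ⌊$257,042 × 125%/10⌋ = $32,130; SL = ⌊$221,842/9⌋ = $24,649 → take DB $32,130. Book value $224,912.
Year 3: DB = ⌊$224,912 × 125%/10⌋ = $28,114; SL = ⌊$189,712/8⌋ = $23,714 → take DB $28,114. Book value $196,798.
Year 4: DB = ⌊$196,798 × 125%/10⌋ = $24,599; SL = ⌊$161,598/7⌋ = $23,085 → take DB $24,599. Book value $172,199.
Year 5: DB = ⌊$172,199 × 125%/10⌋ = $21,524; SL = ⌊$136,999/6⌋ = $22,833 → take SL $22,833. Book value $149,366.
Year 6: DB = ⌊$149,366 × 125%/10⌋ = $18,670; SL = ⌊$114,166/5⌋ = $22,833 → take SL $22,833. Book value $126,533.

$126,533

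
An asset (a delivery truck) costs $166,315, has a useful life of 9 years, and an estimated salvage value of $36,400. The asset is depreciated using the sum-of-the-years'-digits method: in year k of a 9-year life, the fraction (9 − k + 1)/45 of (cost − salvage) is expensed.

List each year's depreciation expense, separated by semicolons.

$25,983; $23,096; $20,209; $17,322; $14,435; $11,548; $8,661; $5,774; $2,887

Depreciable base = $166,315 − $36,400 = $129,915.
Sum of the years' digits = 9+8+7+6+5+4+3+2+1 = 45.
Year 1: $129,915 × 9/45 = $25,983. Book value $140,332.
Year 2: $129,915 × 8/45 = $23,096. Book value $117,236.
Year 3: $129,915 × 7/45 = $20,209. Book value $97,027.
Year 4: $129,915 × 6/45 = $17,322. Book value $79,705.
Year 5: $129,915 × 5/45 = $14,435. Book value $65,270.
Year 6: $129,915 × 4/45 = $11,548. Book value $53,722.
Year 7: $129,915 × 3/45 = $8,661. Book value $45,061.
Year 8: $129,915 × 2/45 = $5,774. Book value $39,287.
Year 9: $129,915 × 1/45 = $2,887. Book value $36,400.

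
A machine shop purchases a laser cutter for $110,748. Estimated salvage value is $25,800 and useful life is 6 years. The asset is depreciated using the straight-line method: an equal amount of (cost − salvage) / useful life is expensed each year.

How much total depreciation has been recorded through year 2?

$28,316

Depreciable base = $110,748 − $25,800 = $84,948.
Annual expense = $84,948 / 6 = $14,158.
End of year 1: book value $96,590.
End of year 2: book value $82,432.
Accumulated through year 2 = $110,748 − $82,432 = $28,316.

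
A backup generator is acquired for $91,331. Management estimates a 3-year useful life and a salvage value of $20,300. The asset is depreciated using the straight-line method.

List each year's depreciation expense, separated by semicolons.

$23,677; $23,677; $23,677

Depreciable base = $91,331 − $20,300 = $71,031.
Annual expense = $71,031 / 3 = $23,677.
End of year 1: book value $67,654.
End of year 2: book value $43,977.
End of year 3: book value $20,300.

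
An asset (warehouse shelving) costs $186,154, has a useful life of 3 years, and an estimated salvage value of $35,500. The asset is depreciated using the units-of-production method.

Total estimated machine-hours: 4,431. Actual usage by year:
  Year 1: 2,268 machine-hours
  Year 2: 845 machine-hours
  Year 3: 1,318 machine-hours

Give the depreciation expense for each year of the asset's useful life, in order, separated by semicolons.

Depreciable base = $186,154 − $35,500 = $150,654.
Rate = $150,654 / 4,431 machine-hours = $34 per machine-hour.
Year 1: 2,268 × $34 = $77,112. Book value $109,042.
Year 2: 845 × $34 = $28,730. Book value $80,312.
Year 3: 1,318 × $34 = $44,812. Book value $35,500.

$77,112; $28,730; $44,812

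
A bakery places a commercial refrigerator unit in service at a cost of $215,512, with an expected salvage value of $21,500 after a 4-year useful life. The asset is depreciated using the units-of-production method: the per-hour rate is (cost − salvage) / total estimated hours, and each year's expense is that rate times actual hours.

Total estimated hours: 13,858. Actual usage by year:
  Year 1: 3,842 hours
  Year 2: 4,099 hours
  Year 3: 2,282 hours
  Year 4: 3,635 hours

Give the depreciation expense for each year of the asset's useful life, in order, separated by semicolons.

$53,788; $57,386; $31,948; $50,890

Depreciable base = $215,512 − $21,500 = $194,012.
Rate = $194,012 / 13,858 hours = $14 per hour.
Year 1: 3,842 × $14 = $53,788. Book value $161,724.
Year 2: 4,099 × $14 = $57,386. Book value $104,338.
Year 3: 2,282 × $14 = $31,948. Book value $72,390.
Year 4: 3,635 × $14 = $50,890. Book value $21,500.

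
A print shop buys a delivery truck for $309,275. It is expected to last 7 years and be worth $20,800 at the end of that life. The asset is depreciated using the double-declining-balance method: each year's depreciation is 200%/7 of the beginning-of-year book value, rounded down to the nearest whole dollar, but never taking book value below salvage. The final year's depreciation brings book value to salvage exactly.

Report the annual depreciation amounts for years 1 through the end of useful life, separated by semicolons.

Depreciable base = $309,275 − $20,800 = $288,475.
Year 1: ⌊$309,275 × 200%/7⌋ = $88,364. Book value $220,911.
Year 2: ⌊$220,911 × 200%/7⌋ = $63,117. Book value $157,794.
Year 3: ⌊$157,794 × 200%/7⌋ = $45,084. Book value $112,710.
Year 4: ⌊$112,710 × 200%/7⌋ = $32,202. Book value $80,508.
Year 5: ⌊$80,508 × 200%/7⌋ = $23,002. Book value $57,506.
Year 6: ⌊$57,506 × 200%/7⌋ = $16,430. Book value $41,076.
Year 7 (final): $41,076 − $20,800 = $20,276. Book value $20,800.

$88,364; $63,117; $45,084; $32,202; $23,002; $16,430; $20,276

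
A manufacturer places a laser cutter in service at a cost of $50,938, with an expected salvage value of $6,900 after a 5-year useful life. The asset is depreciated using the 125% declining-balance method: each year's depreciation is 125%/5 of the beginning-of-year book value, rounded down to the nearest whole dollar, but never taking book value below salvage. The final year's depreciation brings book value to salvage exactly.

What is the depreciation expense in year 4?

Depreciable base = $50,938 − $6,900 = $44,038.
Year 1: ⌊$50,938 × 125%/5⌋ = $12,734. Book value $38,204.
Year 2: ⌊$38,204 × 125%/5⌋ = $9,551. Book value $28,653.
Year 3: ⌊$28,653 × 125%/5⌋ = $7,163. Book value $21,490.
Year 4: ⌊$21,490 × 125%/5⌋ = $5,372. Book value $16,118.

$5,372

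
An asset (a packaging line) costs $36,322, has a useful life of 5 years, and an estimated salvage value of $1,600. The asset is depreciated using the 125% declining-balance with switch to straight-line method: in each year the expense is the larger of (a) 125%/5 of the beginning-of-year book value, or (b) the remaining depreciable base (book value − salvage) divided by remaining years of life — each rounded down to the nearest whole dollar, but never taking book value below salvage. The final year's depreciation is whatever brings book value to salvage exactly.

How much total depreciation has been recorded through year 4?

Depreciable base = $36,322 − $1,600 = $34,722.
Year 1: DB = ⌊$36,322 × 125%/5⌋ = $9,080; SL = ⌊$34,722/5⌋ = $6,944 → take DB $9,080. Book value $27,242.
Year 2: DB = ⌊$27,242 × 125%/5⌋ = $6,810; SL = ⌊$25,642/4⌋ = $6,410 → take DB $6,810. Book value $20,432.
Year 3: DB = ⌊$20,432 × 125%/5⌋ = $5,108; SL = ⌊$18,832/3⌋ = $6,277 → take SL $6,277. Book value $14,155.
Year 4: DB = ⌊$14,155 × 125%/5⌋ = $3,538; SL = ⌊$12,555/2⌋ = $6,277 → take SL $6,277. Book value $7,878.
Accumulated through year 4 = $36,322 − $7,878 = $28,444.

$28,444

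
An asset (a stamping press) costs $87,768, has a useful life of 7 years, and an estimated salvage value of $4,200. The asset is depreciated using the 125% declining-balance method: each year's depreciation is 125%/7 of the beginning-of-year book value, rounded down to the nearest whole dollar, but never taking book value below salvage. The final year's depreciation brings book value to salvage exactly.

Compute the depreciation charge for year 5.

Depreciable base = $87,768 − $4,200 = $83,568.
Year 1: ⌊$87,768 × 125%/7⌋ = $15,672. Book value $72,096.
Year 2: ⌊$72,096 × 125%/7⌋ = $12,874. Book value $59,222.
Year 3: ⌊$59,222 × 125%/7⌋ = $10,575. Book value $48,647.
Year 4: ⌊$48,647 × 125%/7⌋ = $8,686. Book value $39,961.
Year 5: ⌊$39,961 × 125%/7⌋ = $7,135. Book value $32,826.

$7,135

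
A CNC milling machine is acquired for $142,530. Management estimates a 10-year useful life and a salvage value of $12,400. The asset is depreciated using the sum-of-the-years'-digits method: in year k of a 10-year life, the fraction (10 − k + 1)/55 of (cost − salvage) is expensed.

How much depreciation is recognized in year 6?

$11,830

Depreciable base = $142,530 − $12,400 = $130,130.
Sum of the years' digits = 10+9+8+7+6+5+4+3+2+1 = 55.
Year 1: $130,130 × 10/55 = $23,660. Book value $118,870.
Year 2: $130,130 × 9/55 = $21,294. Book value $97,576.
Year 3: $130,130 × 8/55 = $18,928. Book value $78,648.
Year 4: $130,130 × 7/55 = $16,562. Book value $62,086.
Year 5: $130,130 × 6/55 = $14,196. Book value $47,890.
Year 6: $130,130 × 5/55 = $11,830. Book value $36,060.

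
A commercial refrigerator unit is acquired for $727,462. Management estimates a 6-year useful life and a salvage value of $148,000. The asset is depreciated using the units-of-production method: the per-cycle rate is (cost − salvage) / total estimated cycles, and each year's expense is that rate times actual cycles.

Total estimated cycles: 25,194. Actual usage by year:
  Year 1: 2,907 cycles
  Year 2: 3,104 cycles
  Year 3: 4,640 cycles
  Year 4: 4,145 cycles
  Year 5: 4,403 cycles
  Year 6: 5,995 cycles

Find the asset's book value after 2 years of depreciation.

Depreciable base = $727,462 − $148,000 = $579,462.
Rate = $579,462 / 25,194 cycles = $23 per cycle.
Year 1: 2,907 × $23 = $66,861. Book value $660,601.
Year 2: 3,104 × $23 = $71,392. Book value $589,209.

$589,209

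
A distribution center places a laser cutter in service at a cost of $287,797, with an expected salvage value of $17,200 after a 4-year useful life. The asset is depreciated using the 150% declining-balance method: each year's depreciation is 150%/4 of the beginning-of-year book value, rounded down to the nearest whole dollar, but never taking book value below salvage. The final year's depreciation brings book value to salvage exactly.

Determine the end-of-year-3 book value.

$70,264

Depreciable base = $287,797 − $17,200 = $270,597.
Year 1: ⌊$287,797 × 150%/4⌋ = $107,923. Book value $179,874.
Year 2: ⌊$179,874 × 150%/4⌋ = $67,452. Book value $112,422.
Year 3: ⌊$112,422 × 150%/4⌋ = $42,158. Book value $70,264.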